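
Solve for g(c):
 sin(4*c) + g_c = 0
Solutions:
 g(c) = C1 + cos(4*c)/4


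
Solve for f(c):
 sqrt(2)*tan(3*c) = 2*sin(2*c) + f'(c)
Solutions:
 f(c) = C1 - sqrt(2)*log(cos(3*c))/3 + cos(2*c)


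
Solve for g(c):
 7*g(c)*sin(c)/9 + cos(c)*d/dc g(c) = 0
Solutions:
 g(c) = C1*cos(c)^(7/9)


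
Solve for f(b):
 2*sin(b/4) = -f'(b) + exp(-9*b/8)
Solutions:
 f(b) = C1 + 8*cos(b/4) - 8*exp(-9*b/8)/9


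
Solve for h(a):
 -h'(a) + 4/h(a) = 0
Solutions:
 h(a) = -sqrt(C1 + 8*a)
 h(a) = sqrt(C1 + 8*a)


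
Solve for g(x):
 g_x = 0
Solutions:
 g(x) = C1


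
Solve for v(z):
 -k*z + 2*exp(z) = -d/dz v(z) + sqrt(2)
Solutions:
 v(z) = C1 + k*z^2/2 + sqrt(2)*z - 2*exp(z)


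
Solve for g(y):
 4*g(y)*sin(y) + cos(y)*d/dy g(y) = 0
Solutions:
 g(y) = C1*cos(y)^4


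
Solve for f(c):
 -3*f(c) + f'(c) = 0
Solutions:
 f(c) = C1*exp(3*c)


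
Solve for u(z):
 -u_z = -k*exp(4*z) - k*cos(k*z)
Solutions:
 u(z) = C1 + k*exp(4*z)/4 + sin(k*z)


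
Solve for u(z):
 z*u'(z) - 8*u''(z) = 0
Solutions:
 u(z) = C1 + C2*erfi(z/4)


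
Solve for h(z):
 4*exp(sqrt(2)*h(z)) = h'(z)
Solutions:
 h(z) = sqrt(2)*(2*log(-1/(C1 + 4*z)) - log(2))/4


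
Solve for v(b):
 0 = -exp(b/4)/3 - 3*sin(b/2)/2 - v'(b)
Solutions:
 v(b) = C1 - 4*exp(b/4)/3 + 3*cos(b/2)


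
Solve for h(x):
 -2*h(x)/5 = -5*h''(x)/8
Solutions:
 h(x) = C1*exp(-4*x/5) + C2*exp(4*x/5)


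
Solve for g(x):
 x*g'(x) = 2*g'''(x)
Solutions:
 g(x) = C1 + Integral(C2*airyai(2^(2/3)*x/2) + C3*airybi(2^(2/3)*x/2), x)


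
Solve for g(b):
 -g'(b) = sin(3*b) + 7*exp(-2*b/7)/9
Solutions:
 g(b) = C1 + cos(3*b)/3 + 49*exp(-2*b/7)/18


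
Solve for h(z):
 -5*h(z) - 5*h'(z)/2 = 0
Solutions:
 h(z) = C1*exp(-2*z)


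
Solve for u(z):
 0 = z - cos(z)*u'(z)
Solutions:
 u(z) = C1 + Integral(z/cos(z), z)


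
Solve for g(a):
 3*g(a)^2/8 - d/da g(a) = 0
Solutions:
 g(a) = -8/(C1 + 3*a)


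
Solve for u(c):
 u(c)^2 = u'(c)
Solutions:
 u(c) = -1/(C1 + c)


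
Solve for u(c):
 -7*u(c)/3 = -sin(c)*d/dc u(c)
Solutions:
 u(c) = C1*(cos(c) - 1)^(7/6)/(cos(c) + 1)^(7/6)


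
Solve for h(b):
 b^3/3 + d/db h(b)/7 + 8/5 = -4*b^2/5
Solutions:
 h(b) = C1 - 7*b^4/12 - 28*b^3/15 - 56*b/5


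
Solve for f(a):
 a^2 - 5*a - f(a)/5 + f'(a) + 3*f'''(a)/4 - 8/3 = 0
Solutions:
 f(a) = C1*exp(10^(1/3)*a*(-5^(1/3)*(9 + sqrt(481))^(1/3) + 10*2^(1/3)/(9 + sqrt(481))^(1/3))/30)*sin(10^(1/3)*sqrt(3)*a*(10*2^(1/3)/(9 + sqrt(481))^(1/3) + 5^(1/3)*(9 + sqrt(481))^(1/3))/30) + C2*exp(10^(1/3)*a*(-5^(1/3)*(9 + sqrt(481))^(1/3) + 10*2^(1/3)/(9 + sqrt(481))^(1/3))/30)*cos(10^(1/3)*sqrt(3)*a*(10*2^(1/3)/(9 + sqrt(481))^(1/3) + 5^(1/3)*(9 + sqrt(481))^(1/3))/30) + C3*exp(-10^(1/3)*a*(-5^(1/3)*(9 + sqrt(481))^(1/3) + 10*2^(1/3)/(9 + sqrt(481))^(1/3))/15) + 5*a^2 + 25*a + 335/3


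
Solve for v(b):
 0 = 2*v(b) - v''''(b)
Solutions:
 v(b) = C1*exp(-2^(1/4)*b) + C2*exp(2^(1/4)*b) + C3*sin(2^(1/4)*b) + C4*cos(2^(1/4)*b)


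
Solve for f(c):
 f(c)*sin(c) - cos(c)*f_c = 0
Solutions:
 f(c) = C1/cos(c)


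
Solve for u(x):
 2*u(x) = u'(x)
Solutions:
 u(x) = C1*exp(2*x)


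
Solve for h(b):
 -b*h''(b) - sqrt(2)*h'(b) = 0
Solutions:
 h(b) = C1 + C2*b^(1 - sqrt(2))


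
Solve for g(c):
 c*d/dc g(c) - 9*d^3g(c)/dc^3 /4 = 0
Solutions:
 g(c) = C1 + Integral(C2*airyai(2^(2/3)*3^(1/3)*c/3) + C3*airybi(2^(2/3)*3^(1/3)*c/3), c)


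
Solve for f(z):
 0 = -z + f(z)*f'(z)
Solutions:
 f(z) = -sqrt(C1 + z^2)
 f(z) = sqrt(C1 + z^2)


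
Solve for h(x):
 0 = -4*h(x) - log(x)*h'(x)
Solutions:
 h(x) = C1*exp(-4*li(x))


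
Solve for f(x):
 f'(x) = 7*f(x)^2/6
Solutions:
 f(x) = -6/(C1 + 7*x)


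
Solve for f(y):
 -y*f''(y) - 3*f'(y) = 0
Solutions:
 f(y) = C1 + C2/y^2


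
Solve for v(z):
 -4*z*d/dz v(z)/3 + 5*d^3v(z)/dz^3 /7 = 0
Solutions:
 v(z) = C1 + Integral(C2*airyai(15^(2/3)*28^(1/3)*z/15) + C3*airybi(15^(2/3)*28^(1/3)*z/15), z)


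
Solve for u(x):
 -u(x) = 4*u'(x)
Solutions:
 u(x) = C1*exp(-x/4)


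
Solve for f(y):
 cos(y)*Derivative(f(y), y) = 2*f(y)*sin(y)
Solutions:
 f(y) = C1/cos(y)^2


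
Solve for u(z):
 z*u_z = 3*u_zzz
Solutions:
 u(z) = C1 + Integral(C2*airyai(3^(2/3)*z/3) + C3*airybi(3^(2/3)*z/3), z)


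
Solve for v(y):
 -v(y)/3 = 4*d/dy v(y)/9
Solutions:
 v(y) = C1*exp(-3*y/4)


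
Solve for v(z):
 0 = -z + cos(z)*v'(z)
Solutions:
 v(z) = C1 + Integral(z/cos(z), z)


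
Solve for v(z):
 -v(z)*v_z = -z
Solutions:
 v(z) = -sqrt(C1 + z^2)
 v(z) = sqrt(C1 + z^2)


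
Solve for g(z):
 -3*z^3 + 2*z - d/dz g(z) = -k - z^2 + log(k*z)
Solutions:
 g(z) = C1 - 3*z^4/4 + z^3/3 + z^2 + z*(k + 1) - z*log(k*z)


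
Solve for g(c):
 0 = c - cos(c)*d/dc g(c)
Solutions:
 g(c) = C1 + Integral(c/cos(c), c)


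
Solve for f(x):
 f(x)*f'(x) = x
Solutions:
 f(x) = -sqrt(C1 + x^2)
 f(x) = sqrt(C1 + x^2)


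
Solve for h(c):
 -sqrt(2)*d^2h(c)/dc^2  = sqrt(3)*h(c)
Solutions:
 h(c) = C1*sin(2^(3/4)*3^(1/4)*c/2) + C2*cos(2^(3/4)*3^(1/4)*c/2)


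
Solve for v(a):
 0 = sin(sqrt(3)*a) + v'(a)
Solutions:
 v(a) = C1 + sqrt(3)*cos(sqrt(3)*a)/3


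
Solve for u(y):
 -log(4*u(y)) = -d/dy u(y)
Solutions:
 -Integral(1/(log(_y) + 2*log(2)), (_y, u(y))) = C1 - y


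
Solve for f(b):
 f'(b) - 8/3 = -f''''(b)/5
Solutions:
 f(b) = C1 + C4*exp(-5^(1/3)*b) + 8*b/3 + (C2*sin(sqrt(3)*5^(1/3)*b/2) + C3*cos(sqrt(3)*5^(1/3)*b/2))*exp(5^(1/3)*b/2)


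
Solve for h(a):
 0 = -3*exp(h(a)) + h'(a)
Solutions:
 h(a) = log(-1/(C1 + 3*a))


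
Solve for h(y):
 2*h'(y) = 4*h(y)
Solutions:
 h(y) = C1*exp(2*y)


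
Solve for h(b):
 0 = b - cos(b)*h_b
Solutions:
 h(b) = C1 + Integral(b/cos(b), b)


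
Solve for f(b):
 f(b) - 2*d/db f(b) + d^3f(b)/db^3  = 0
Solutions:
 f(b) = C1*exp(b) + C2*exp(b*(-1 + sqrt(5))/2) + C3*exp(-b*(1 + sqrt(5))/2)


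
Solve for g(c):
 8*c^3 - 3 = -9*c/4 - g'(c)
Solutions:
 g(c) = C1 - 2*c^4 - 9*c^2/8 + 3*c


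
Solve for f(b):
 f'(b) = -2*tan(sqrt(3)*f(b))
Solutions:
 f(b) = sqrt(3)*(pi - asin(C1*exp(-2*sqrt(3)*b)))/3
 f(b) = sqrt(3)*asin(C1*exp(-2*sqrt(3)*b))/3


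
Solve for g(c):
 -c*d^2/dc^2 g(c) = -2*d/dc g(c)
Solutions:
 g(c) = C1 + C2*c^3


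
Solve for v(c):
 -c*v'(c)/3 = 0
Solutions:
 v(c) = C1


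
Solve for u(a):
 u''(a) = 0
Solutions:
 u(a) = C1 + C2*a


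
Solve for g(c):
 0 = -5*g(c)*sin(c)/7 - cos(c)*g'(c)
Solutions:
 g(c) = C1*cos(c)^(5/7)


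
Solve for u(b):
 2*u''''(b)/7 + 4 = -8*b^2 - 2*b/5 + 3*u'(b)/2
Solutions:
 u(b) = C1 + C4*exp(42^(1/3)*b/2) + 16*b^3/9 + 2*b^2/15 + 8*b/3 + (C2*sin(14^(1/3)*3^(5/6)*b/4) + C3*cos(14^(1/3)*3^(5/6)*b/4))*exp(-42^(1/3)*b/4)


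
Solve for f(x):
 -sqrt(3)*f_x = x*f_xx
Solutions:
 f(x) = C1 + C2*x^(1 - sqrt(3))


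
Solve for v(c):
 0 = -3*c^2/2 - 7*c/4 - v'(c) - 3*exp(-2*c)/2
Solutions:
 v(c) = C1 - c^3/2 - 7*c^2/8 + 3*exp(-2*c)/4


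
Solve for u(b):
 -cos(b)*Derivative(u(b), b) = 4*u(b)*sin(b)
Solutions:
 u(b) = C1*cos(b)^4


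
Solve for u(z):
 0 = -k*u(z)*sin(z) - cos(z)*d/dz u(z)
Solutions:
 u(z) = C1*exp(k*log(cos(z)))


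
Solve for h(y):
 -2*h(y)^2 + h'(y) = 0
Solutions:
 h(y) = -1/(C1 + 2*y)


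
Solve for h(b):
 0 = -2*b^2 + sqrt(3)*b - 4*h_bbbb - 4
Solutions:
 h(b) = C1 + C2*b + C3*b^2 + C4*b^3 - b^6/720 + sqrt(3)*b^5/480 - b^4/24


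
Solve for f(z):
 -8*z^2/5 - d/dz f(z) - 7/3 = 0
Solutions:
 f(z) = C1 - 8*z^3/15 - 7*z/3


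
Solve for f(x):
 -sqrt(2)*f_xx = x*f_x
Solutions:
 f(x) = C1 + C2*erf(2^(1/4)*x/2)


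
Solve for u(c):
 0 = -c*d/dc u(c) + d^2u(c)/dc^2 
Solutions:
 u(c) = C1 + C2*erfi(sqrt(2)*c/2)


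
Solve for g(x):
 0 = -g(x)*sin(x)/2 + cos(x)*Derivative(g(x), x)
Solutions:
 g(x) = C1/sqrt(cos(x))


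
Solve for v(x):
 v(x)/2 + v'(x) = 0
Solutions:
 v(x) = C1*exp(-x/2)


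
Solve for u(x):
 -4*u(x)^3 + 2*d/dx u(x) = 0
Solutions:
 u(x) = -sqrt(2)*sqrt(-1/(C1 + 2*x))/2
 u(x) = sqrt(2)*sqrt(-1/(C1 + 2*x))/2


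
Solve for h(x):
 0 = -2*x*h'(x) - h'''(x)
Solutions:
 h(x) = C1 + Integral(C2*airyai(-2^(1/3)*x) + C3*airybi(-2^(1/3)*x), x)


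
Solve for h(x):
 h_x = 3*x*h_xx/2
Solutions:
 h(x) = C1 + C2*x^(5/3)


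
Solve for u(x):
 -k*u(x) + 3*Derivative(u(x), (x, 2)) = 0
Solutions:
 u(x) = C1*exp(-sqrt(3)*sqrt(k)*x/3) + C2*exp(sqrt(3)*sqrt(k)*x/3)


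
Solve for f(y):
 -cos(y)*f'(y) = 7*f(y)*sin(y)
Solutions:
 f(y) = C1*cos(y)^7


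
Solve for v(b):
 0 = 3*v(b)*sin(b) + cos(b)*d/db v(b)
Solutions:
 v(b) = C1*cos(b)^3


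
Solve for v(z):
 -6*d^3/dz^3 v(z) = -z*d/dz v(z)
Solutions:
 v(z) = C1 + Integral(C2*airyai(6^(2/3)*z/6) + C3*airybi(6^(2/3)*z/6), z)


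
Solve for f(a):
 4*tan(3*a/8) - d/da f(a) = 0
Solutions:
 f(a) = C1 - 32*log(cos(3*a/8))/3


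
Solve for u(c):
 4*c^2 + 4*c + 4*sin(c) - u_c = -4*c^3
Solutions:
 u(c) = C1 + c^4 + 4*c^3/3 + 2*c^2 - 4*cos(c)


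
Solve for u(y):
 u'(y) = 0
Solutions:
 u(y) = C1


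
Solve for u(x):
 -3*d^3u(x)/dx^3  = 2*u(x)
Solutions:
 u(x) = C3*exp(-2^(1/3)*3^(2/3)*x/3) + (C1*sin(2^(1/3)*3^(1/6)*x/2) + C2*cos(2^(1/3)*3^(1/6)*x/2))*exp(2^(1/3)*3^(2/3)*x/6)


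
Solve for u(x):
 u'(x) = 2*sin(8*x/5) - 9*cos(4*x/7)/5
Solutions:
 u(x) = C1 - 63*sin(4*x/7)/20 - 5*cos(8*x/5)/4


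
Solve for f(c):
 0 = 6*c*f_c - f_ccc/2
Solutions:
 f(c) = C1 + Integral(C2*airyai(12^(1/3)*c) + C3*airybi(12^(1/3)*c), c)


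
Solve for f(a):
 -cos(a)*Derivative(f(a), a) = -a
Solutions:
 f(a) = C1 + Integral(a/cos(a), a)


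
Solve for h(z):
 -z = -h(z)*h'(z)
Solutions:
 h(z) = -sqrt(C1 + z^2)
 h(z) = sqrt(C1 + z^2)


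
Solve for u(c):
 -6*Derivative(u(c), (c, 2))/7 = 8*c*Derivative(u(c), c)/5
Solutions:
 u(c) = C1 + C2*erf(sqrt(210)*c/15)


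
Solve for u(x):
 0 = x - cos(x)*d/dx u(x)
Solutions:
 u(x) = C1 + Integral(x/cos(x), x)


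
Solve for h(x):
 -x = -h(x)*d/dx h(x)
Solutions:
 h(x) = -sqrt(C1 + x^2)
 h(x) = sqrt(C1 + x^2)


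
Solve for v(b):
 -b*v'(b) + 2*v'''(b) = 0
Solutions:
 v(b) = C1 + Integral(C2*airyai(2^(2/3)*b/2) + C3*airybi(2^(2/3)*b/2), b)


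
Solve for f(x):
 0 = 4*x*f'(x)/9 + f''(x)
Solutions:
 f(x) = C1 + C2*erf(sqrt(2)*x/3)


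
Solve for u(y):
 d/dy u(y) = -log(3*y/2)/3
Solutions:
 u(y) = C1 - y*log(y)/3 - y*log(3)/3 + y*log(2)/3 + y/3


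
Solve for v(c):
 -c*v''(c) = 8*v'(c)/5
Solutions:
 v(c) = C1 + C2/c^(3/5)


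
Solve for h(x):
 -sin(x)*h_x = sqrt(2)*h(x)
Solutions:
 h(x) = C1*(cos(x) + 1)^(sqrt(2)/2)/(cos(x) - 1)^(sqrt(2)/2)


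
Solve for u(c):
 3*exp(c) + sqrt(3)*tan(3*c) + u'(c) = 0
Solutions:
 u(c) = C1 - 3*exp(c) + sqrt(3)*log(cos(3*c))/3


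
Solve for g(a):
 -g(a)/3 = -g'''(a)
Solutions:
 g(a) = C3*exp(3^(2/3)*a/3) + (C1*sin(3^(1/6)*a/2) + C2*cos(3^(1/6)*a/2))*exp(-3^(2/3)*a/6)


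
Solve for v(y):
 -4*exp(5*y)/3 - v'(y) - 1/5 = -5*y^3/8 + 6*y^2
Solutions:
 v(y) = C1 + 5*y^4/32 - 2*y^3 - y/5 - 4*exp(5*y)/15


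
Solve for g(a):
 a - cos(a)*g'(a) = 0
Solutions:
 g(a) = C1 + Integral(a/cos(a), a)


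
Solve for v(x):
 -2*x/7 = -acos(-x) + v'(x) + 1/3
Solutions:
 v(x) = C1 - x^2/7 + x*acos(-x) - x/3 + sqrt(1 - x^2)


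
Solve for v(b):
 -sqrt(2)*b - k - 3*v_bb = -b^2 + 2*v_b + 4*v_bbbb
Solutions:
 v(b) = C1 + C4*exp(-b/2) + b^3/6 - 3*b^2/4 - sqrt(2)*b^2/4 - b*k/2 + 3*sqrt(2)*b/4 + 9*b/4 + (C2*sin(sqrt(15)*b/4) + C3*cos(sqrt(15)*b/4))*exp(b/4)


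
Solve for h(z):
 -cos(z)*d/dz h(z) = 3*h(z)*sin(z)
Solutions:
 h(z) = C1*cos(z)^3


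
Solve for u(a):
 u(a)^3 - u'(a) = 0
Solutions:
 u(a) = -sqrt(2)*sqrt(-1/(C1 + a))/2
 u(a) = sqrt(2)*sqrt(-1/(C1 + a))/2


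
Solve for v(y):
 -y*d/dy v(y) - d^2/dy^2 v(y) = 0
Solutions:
 v(y) = C1 + C2*erf(sqrt(2)*y/2)


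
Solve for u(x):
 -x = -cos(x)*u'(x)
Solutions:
 u(x) = C1 + Integral(x/cos(x), x)


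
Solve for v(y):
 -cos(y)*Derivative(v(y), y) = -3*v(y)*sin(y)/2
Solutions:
 v(y) = C1/cos(y)^(3/2)


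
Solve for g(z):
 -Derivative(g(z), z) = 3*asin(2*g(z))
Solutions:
 Integral(1/asin(2*_y), (_y, g(z))) = C1 - 3*z


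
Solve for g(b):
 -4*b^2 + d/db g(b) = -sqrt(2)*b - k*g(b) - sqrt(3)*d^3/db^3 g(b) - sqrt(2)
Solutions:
 g(b) = C1*exp(b*(-2^(2/3)*3^(1/6)*(9*k + sqrt(81*k^2 + 4*sqrt(3)))^(1/3) + 2*6^(1/3)/(9*k + sqrt(81*k^2 + 4*sqrt(3)))^(1/3))/6) + C2*exp(b*(2^(2/3)*3^(1/6)*(9*k + sqrt(81*k^2 + 4*sqrt(3)))^(1/3) - 6^(2/3)*I*(9*k + sqrt(81*k^2 + 4*sqrt(3)))^(1/3) + 16*sqrt(3)/((9*k + sqrt(81*k^2 + 4*sqrt(3)))^(1/3)*(-2^(2/3)*3^(1/6) + 6^(2/3)*I)))/12) + C3*exp(b*(2^(2/3)*3^(1/6)*(9*k + sqrt(81*k^2 + 4*sqrt(3)))^(1/3) + 6^(2/3)*I*(9*k + sqrt(81*k^2 + 4*sqrt(3)))^(1/3) - 16*sqrt(3)/((9*k + sqrt(81*k^2 + 4*sqrt(3)))^(1/3)*(2^(2/3)*3^(1/6) + 6^(2/3)*I)))/12) + 4*b^2/k - sqrt(2)*b/k - 8*b/k^2 - sqrt(2)/k + sqrt(2)/k^2 + 8/k^3


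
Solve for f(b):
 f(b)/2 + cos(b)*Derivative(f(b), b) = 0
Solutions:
 f(b) = C1*(sin(b) - 1)^(1/4)/(sin(b) + 1)^(1/4)


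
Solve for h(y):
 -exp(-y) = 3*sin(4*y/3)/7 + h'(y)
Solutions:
 h(y) = C1 + 9*cos(4*y/3)/28 + exp(-y)


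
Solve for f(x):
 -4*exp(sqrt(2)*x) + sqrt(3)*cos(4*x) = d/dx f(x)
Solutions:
 f(x) = C1 - 2*sqrt(2)*exp(sqrt(2)*x) + sqrt(3)*sin(4*x)/4


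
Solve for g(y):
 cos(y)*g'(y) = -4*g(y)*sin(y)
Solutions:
 g(y) = C1*cos(y)^4


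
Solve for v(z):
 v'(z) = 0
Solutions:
 v(z) = C1


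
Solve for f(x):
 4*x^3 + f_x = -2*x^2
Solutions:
 f(x) = C1 - x^4 - 2*x^3/3


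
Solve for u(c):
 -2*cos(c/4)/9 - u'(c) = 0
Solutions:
 u(c) = C1 - 8*sin(c/4)/9


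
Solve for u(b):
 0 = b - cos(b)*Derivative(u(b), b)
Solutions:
 u(b) = C1 + Integral(b/cos(b), b)


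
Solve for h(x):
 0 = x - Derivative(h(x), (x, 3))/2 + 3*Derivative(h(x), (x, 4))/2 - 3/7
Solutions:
 h(x) = C1 + C2*x + C3*x^2 + C4*exp(x/3) + x^4/12 + 6*x^3/7


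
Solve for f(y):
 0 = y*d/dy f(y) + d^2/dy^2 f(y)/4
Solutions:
 f(y) = C1 + C2*erf(sqrt(2)*y)


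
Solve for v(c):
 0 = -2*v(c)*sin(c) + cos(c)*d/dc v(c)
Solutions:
 v(c) = C1/cos(c)^2


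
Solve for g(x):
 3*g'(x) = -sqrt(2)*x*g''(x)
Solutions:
 g(x) = C1 + C2*x^(1 - 3*sqrt(2)/2)


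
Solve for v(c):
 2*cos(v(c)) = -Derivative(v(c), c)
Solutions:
 v(c) = pi - asin((C1 + exp(4*c))/(C1 - exp(4*c)))
 v(c) = asin((C1 + exp(4*c))/(C1 - exp(4*c)))


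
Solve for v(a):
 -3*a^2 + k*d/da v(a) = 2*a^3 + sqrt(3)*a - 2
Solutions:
 v(a) = C1 + a^4/(2*k) + a^3/k + sqrt(3)*a^2/(2*k) - 2*a/k


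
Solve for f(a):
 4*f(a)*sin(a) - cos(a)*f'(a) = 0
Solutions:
 f(a) = C1/cos(a)^4


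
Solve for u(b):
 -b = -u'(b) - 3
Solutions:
 u(b) = C1 + b^2/2 - 3*b


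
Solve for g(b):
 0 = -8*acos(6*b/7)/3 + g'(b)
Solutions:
 g(b) = C1 + 8*b*acos(6*b/7)/3 - 4*sqrt(49 - 36*b^2)/9


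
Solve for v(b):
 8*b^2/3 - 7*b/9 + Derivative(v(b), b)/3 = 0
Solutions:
 v(b) = C1 - 8*b^3/3 + 7*b^2/6


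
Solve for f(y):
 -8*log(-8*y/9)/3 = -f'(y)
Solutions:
 f(y) = C1 + 8*y*log(-y)/3 + y*(-16*log(3)/3 - 8/3 + 8*log(2))


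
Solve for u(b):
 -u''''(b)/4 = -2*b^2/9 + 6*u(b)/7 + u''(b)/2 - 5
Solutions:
 u(b) = 7*b^2/27 + (C1*sin(14^(3/4)*3^(1/4)*b*cos(atan(sqrt(119)/7)/2)/7) + C2*cos(14^(3/4)*3^(1/4)*b*cos(atan(sqrt(119)/7)/2)/7))*exp(-14^(3/4)*3^(1/4)*b*sin(atan(sqrt(119)/7)/2)/7) + (C3*sin(14^(3/4)*3^(1/4)*b*cos(atan(sqrt(119)/7)/2)/7) + C4*cos(14^(3/4)*3^(1/4)*b*cos(atan(sqrt(119)/7)/2)/7))*exp(14^(3/4)*3^(1/4)*b*sin(atan(sqrt(119)/7)/2)/7) + 448/81


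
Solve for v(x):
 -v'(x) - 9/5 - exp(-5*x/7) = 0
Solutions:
 v(x) = C1 - 9*x/5 + 7*exp(-5*x/7)/5


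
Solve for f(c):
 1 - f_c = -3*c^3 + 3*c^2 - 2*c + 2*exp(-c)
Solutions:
 f(c) = C1 + 3*c^4/4 - c^3 + c^2 + c + 2*exp(-c)


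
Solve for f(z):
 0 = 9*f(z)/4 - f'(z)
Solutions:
 f(z) = C1*exp(9*z/4)


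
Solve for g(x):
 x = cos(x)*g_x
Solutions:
 g(x) = C1 + Integral(x/cos(x), x)


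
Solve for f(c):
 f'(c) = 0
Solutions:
 f(c) = C1


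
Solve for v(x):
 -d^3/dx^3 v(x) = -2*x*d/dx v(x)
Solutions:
 v(x) = C1 + Integral(C2*airyai(2^(1/3)*x) + C3*airybi(2^(1/3)*x), x)


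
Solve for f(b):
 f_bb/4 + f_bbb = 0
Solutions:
 f(b) = C1 + C2*b + C3*exp(-b/4)


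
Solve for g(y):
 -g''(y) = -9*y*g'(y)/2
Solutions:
 g(y) = C1 + C2*erfi(3*y/2)


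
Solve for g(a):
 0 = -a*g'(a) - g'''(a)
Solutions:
 g(a) = C1 + Integral(C2*airyai(-a) + C3*airybi(-a), a)


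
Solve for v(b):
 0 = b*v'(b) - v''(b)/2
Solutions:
 v(b) = C1 + C2*erfi(b)


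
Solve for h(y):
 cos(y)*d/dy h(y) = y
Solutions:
 h(y) = C1 + Integral(y/cos(y), y)


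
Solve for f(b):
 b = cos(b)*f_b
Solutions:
 f(b) = C1 + Integral(b/cos(b), b)


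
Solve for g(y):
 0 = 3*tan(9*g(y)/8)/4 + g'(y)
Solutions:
 g(y) = -8*asin(C1*exp(-27*y/32))/9 + 8*pi/9
 g(y) = 8*asin(C1*exp(-27*y/32))/9


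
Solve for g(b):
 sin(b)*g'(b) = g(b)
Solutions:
 g(b) = C1*sqrt(cos(b) - 1)/sqrt(cos(b) + 1)


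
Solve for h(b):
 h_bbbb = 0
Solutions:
 h(b) = C1 + C2*b + C3*b^2 + C4*b^3


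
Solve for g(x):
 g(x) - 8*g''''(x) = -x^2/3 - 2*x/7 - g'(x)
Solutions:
 g(x) = C1*exp(x*(-2^(2/3)*(47 + 3*sqrt(249))^(1/3) + 4*2^(1/3)/(47 + 3*sqrt(249))^(1/3) + 4)/24)*sin(2^(1/3)*sqrt(3)*x*(4/(47 + 3*sqrt(249))^(1/3) + 2^(1/3)*(47 + 3*sqrt(249))^(1/3))/24) + C2*exp(x*(-2^(2/3)*(47 + 3*sqrt(249))^(1/3) + 4*2^(1/3)/(47 + 3*sqrt(249))^(1/3) + 4)/24)*cos(2^(1/3)*sqrt(3)*x*(4/(47 + 3*sqrt(249))^(1/3) + 2^(1/3)*(47 + 3*sqrt(249))^(1/3))/24) + C3*exp(-x/2) + C4*exp(x*(-4*2^(1/3)/(47 + 3*sqrt(249))^(1/3) + 2 + 2^(2/3)*(47 + 3*sqrt(249))^(1/3))/12) - x^2/3 + 8*x/21 - 8/21


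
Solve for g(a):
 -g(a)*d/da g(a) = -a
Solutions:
 g(a) = -sqrt(C1 + a^2)
 g(a) = sqrt(C1 + a^2)


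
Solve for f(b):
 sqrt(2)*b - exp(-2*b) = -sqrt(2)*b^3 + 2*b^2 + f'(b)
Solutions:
 f(b) = C1 + sqrt(2)*b^4/4 - 2*b^3/3 + sqrt(2)*b^2/2 + exp(-2*b)/2


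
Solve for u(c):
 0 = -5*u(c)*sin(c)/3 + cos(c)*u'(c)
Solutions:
 u(c) = C1/cos(c)^(5/3)


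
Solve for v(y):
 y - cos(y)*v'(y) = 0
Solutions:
 v(y) = C1 + Integral(y/cos(y), y)


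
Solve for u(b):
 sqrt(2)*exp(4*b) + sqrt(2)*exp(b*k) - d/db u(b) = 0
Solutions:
 u(b) = C1 + sqrt(2)*exp(4*b)/4 + sqrt(2)*exp(b*k)/k


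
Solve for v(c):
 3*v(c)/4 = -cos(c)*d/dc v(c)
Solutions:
 v(c) = C1*(sin(c) - 1)^(3/8)/(sin(c) + 1)^(3/8)


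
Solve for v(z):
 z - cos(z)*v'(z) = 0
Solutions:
 v(z) = C1 + Integral(z/cos(z), z)


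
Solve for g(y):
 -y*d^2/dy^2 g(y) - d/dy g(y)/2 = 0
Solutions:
 g(y) = C1 + C2*sqrt(y)


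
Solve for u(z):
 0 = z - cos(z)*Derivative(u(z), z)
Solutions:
 u(z) = C1 + Integral(z/cos(z), z)


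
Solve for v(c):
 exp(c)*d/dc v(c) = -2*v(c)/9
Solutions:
 v(c) = C1*exp(2*exp(-c)/9)


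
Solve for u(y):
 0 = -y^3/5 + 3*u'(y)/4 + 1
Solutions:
 u(y) = C1 + y^4/15 - 4*y/3


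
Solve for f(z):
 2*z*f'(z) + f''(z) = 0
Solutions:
 f(z) = C1 + C2*erf(z)


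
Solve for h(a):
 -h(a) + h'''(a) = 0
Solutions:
 h(a) = C3*exp(a) + (C1*sin(sqrt(3)*a/2) + C2*cos(sqrt(3)*a/2))*exp(-a/2)


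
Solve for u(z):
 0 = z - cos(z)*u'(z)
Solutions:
 u(z) = C1 + Integral(z/cos(z), z)


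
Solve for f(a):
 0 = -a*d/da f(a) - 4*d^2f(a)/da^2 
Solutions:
 f(a) = C1 + C2*erf(sqrt(2)*a/4)


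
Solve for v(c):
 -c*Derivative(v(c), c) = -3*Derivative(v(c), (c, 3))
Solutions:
 v(c) = C1 + Integral(C2*airyai(3^(2/3)*c/3) + C3*airybi(3^(2/3)*c/3), c)


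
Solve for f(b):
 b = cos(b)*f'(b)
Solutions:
 f(b) = C1 + Integral(b/cos(b), b)


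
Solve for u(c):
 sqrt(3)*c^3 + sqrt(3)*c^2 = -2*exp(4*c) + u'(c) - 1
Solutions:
 u(c) = C1 + sqrt(3)*c^4/4 + sqrt(3)*c^3/3 + c + exp(4*c)/2


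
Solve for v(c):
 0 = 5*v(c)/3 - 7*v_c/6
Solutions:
 v(c) = C1*exp(10*c/7)


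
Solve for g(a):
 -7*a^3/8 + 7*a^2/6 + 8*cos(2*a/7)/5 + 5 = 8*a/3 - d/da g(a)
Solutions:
 g(a) = C1 + 7*a^4/32 - 7*a^3/18 + 4*a^2/3 - 5*a - 28*sin(2*a/7)/5


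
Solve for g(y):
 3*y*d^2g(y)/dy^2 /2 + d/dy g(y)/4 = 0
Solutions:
 g(y) = C1 + C2*y^(5/6)


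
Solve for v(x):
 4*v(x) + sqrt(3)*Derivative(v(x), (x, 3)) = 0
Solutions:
 v(x) = C3*exp(-2^(2/3)*3^(5/6)*x/3) + (C1*sin(2^(2/3)*3^(1/3)*x/2) + C2*cos(2^(2/3)*3^(1/3)*x/2))*exp(2^(2/3)*3^(5/6)*x/6)


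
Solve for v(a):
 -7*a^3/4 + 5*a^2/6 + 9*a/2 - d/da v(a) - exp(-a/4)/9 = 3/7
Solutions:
 v(a) = C1 - 7*a^4/16 + 5*a^3/18 + 9*a^2/4 - 3*a/7 + 4*exp(-a/4)/9


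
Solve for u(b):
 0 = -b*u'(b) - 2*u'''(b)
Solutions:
 u(b) = C1 + Integral(C2*airyai(-2^(2/3)*b/2) + C3*airybi(-2^(2/3)*b/2), b)


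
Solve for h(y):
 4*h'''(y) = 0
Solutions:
 h(y) = C1 + C2*y + C3*y^2


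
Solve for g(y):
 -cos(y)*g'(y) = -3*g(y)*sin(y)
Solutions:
 g(y) = C1/cos(y)^3


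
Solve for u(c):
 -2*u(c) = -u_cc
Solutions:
 u(c) = C1*exp(-sqrt(2)*c) + C2*exp(sqrt(2)*c)


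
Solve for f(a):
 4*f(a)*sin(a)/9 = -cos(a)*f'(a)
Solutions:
 f(a) = C1*cos(a)^(4/9)


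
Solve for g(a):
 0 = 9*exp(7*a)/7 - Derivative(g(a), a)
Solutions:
 g(a) = C1 + 9*exp(7*a)/49


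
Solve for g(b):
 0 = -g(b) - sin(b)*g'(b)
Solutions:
 g(b) = C1*sqrt(cos(b) + 1)/sqrt(cos(b) - 1)


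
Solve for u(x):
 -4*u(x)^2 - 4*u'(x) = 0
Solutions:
 u(x) = 1/(C1 + x)


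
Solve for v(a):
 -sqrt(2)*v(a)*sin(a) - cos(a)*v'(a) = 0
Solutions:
 v(a) = C1*cos(a)^(sqrt(2))


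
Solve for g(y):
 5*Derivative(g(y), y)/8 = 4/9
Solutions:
 g(y) = C1 + 32*y/45


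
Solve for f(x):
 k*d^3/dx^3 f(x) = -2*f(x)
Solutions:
 f(x) = C1*exp(2^(1/3)*x*(-1/k)^(1/3)) + C2*exp(2^(1/3)*x*(-1/k)^(1/3)*(-1 + sqrt(3)*I)/2) + C3*exp(-2^(1/3)*x*(-1/k)^(1/3)*(1 + sqrt(3)*I)/2)


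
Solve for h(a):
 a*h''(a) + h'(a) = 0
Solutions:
 h(a) = C1 + C2*log(a)


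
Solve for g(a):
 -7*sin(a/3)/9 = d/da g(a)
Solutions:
 g(a) = C1 + 7*cos(a/3)/3


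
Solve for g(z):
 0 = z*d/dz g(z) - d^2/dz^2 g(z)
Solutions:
 g(z) = C1 + C2*erfi(sqrt(2)*z/2)


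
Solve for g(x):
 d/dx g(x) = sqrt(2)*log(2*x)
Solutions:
 g(x) = C1 + sqrt(2)*x*log(x) - sqrt(2)*x + sqrt(2)*x*log(2)


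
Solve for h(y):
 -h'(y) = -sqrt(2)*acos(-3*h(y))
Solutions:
 Integral(1/acos(-3*_y), (_y, h(y))) = C1 + sqrt(2)*y


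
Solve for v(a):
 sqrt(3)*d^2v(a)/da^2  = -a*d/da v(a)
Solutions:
 v(a) = C1 + C2*erf(sqrt(2)*3^(3/4)*a/6)


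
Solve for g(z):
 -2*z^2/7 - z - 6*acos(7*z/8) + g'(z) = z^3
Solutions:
 g(z) = C1 + z^4/4 + 2*z^3/21 + z^2/2 + 6*z*acos(7*z/8) - 6*sqrt(64 - 49*z^2)/7


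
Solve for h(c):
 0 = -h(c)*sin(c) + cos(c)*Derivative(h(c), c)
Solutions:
 h(c) = C1/cos(c)


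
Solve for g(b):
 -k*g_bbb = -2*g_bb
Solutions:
 g(b) = C1 + C2*b + C3*exp(2*b/k)


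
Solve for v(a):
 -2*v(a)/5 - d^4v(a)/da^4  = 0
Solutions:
 v(a) = (C1*sin(10^(3/4)*a/10) + C2*cos(10^(3/4)*a/10))*exp(-10^(3/4)*a/10) + (C3*sin(10^(3/4)*a/10) + C4*cos(10^(3/4)*a/10))*exp(10^(3/4)*a/10)


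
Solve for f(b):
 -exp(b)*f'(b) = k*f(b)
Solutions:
 f(b) = C1*exp(k*exp(-b))


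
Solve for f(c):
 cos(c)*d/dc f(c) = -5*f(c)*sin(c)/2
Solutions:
 f(c) = C1*cos(c)^(5/2)


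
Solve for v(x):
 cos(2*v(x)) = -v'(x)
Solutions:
 v(x) = -asin((C1 + exp(4*x))/(C1 - exp(4*x)))/2 + pi/2
 v(x) = asin((C1 + exp(4*x))/(C1 - exp(4*x)))/2


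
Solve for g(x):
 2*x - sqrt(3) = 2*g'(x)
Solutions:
 g(x) = C1 + x^2/2 - sqrt(3)*x/2


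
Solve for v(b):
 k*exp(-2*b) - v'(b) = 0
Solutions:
 v(b) = C1 - k*exp(-2*b)/2


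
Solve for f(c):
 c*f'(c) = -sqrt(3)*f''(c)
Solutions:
 f(c) = C1 + C2*erf(sqrt(2)*3^(3/4)*c/6)


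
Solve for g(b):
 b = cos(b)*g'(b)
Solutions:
 g(b) = C1 + Integral(b/cos(b), b)


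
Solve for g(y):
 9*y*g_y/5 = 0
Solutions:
 g(y) = C1


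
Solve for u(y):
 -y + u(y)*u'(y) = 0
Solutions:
 u(y) = -sqrt(C1 + y^2)
 u(y) = sqrt(C1 + y^2)


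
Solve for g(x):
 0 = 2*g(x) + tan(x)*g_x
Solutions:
 g(x) = C1/sin(x)^2


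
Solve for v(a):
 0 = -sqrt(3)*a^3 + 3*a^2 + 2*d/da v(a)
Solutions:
 v(a) = C1 + sqrt(3)*a^4/8 - a^3/2


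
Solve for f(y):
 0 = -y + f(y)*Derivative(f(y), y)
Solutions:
 f(y) = -sqrt(C1 + y^2)
 f(y) = sqrt(C1 + y^2)


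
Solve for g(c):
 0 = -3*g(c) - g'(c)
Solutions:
 g(c) = C1*exp(-3*c)


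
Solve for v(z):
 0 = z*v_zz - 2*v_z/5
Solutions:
 v(z) = C1 + C2*z^(7/5)


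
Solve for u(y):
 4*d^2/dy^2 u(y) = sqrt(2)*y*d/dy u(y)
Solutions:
 u(y) = C1 + C2*erfi(2^(3/4)*y/4)


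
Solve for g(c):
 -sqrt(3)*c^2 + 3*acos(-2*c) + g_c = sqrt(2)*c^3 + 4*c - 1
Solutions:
 g(c) = C1 + sqrt(2)*c^4/4 + sqrt(3)*c^3/3 + 2*c^2 - 3*c*acos(-2*c) - c - 3*sqrt(1 - 4*c^2)/2


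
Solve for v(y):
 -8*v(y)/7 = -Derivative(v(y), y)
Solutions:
 v(y) = C1*exp(8*y/7)


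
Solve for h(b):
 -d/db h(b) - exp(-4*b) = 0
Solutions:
 h(b) = C1 + exp(-4*b)/4


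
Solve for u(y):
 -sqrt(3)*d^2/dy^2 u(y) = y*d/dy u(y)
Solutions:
 u(y) = C1 + C2*erf(sqrt(2)*3^(3/4)*y/6)


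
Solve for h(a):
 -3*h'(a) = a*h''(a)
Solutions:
 h(a) = C1 + C2/a^2


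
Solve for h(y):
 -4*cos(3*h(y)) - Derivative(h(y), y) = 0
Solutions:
 h(y) = -asin((C1 + exp(24*y))/(C1 - exp(24*y)))/3 + pi/3
 h(y) = asin((C1 + exp(24*y))/(C1 - exp(24*y)))/3


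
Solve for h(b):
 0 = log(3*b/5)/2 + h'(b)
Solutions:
 h(b) = C1 - b*log(b)/2 - b*log(3)/2 + b/2 + b*log(5)/2


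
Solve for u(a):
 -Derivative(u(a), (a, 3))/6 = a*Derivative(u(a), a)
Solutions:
 u(a) = C1 + Integral(C2*airyai(-6^(1/3)*a) + C3*airybi(-6^(1/3)*a), a)


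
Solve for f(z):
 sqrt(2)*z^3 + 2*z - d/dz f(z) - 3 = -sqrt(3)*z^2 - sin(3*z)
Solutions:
 f(z) = C1 + sqrt(2)*z^4/4 + sqrt(3)*z^3/3 + z^2 - 3*z - cos(3*z)/3


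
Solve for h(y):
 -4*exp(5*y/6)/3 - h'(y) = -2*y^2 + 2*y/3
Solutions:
 h(y) = C1 + 2*y^3/3 - y^2/3 - 8*exp(5*y/6)/5


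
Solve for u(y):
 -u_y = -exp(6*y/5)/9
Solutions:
 u(y) = C1 + 5*exp(6*y/5)/54


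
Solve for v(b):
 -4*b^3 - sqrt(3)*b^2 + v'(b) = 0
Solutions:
 v(b) = C1 + b^4 + sqrt(3)*b^3/3


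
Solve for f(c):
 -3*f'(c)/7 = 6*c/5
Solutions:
 f(c) = C1 - 7*c^2/5


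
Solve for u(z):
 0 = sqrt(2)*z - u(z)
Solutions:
 u(z) = sqrt(2)*z


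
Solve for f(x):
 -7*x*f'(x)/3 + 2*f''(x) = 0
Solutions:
 f(x) = C1 + C2*erfi(sqrt(21)*x/6)


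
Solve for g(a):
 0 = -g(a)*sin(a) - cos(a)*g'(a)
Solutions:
 g(a) = C1*cos(a)


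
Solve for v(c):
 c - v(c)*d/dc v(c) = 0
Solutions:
 v(c) = -sqrt(C1 + c^2)
 v(c) = sqrt(C1 + c^2)


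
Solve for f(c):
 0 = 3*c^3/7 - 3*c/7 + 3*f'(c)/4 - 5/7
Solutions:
 f(c) = C1 - c^4/7 + 2*c^2/7 + 20*c/21


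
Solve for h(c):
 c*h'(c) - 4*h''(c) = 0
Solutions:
 h(c) = C1 + C2*erfi(sqrt(2)*c/4)


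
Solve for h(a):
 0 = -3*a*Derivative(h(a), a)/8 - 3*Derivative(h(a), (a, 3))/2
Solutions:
 h(a) = C1 + Integral(C2*airyai(-2^(1/3)*a/2) + C3*airybi(-2^(1/3)*a/2), a)


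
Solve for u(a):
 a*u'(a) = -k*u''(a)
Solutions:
 u(a) = C1 + C2*sqrt(k)*erf(sqrt(2)*a*sqrt(1/k)/2)


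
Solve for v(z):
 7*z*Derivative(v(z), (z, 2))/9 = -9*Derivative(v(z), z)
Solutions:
 v(z) = C1 + C2/z^(74/7)


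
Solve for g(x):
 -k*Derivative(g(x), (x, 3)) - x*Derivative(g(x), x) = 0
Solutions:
 g(x) = C1 + Integral(C2*airyai(x*(-1/k)^(1/3)) + C3*airybi(x*(-1/k)^(1/3)), x)


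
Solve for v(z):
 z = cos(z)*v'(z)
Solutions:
 v(z) = C1 + Integral(z/cos(z), z)


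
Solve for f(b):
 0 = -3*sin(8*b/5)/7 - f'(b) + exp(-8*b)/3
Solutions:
 f(b) = C1 + 15*cos(8*b/5)/56 - exp(-8*b)/24


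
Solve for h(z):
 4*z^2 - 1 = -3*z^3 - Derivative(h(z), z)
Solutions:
 h(z) = C1 - 3*z^4/4 - 4*z^3/3 + z


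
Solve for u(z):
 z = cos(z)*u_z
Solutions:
 u(z) = C1 + Integral(z/cos(z), z)


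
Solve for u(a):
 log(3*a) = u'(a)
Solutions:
 u(a) = C1 + a*log(a) - a + a*log(3)


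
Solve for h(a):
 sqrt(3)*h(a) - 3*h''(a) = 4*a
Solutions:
 h(a) = C1*exp(-3^(3/4)*a/3) + C2*exp(3^(3/4)*a/3) + 4*sqrt(3)*a/3


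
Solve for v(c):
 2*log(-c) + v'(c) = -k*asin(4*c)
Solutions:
 v(c) = C1 - 2*c*log(-c) + 2*c - k*(c*asin(4*c) + sqrt(1 - 16*c^2)/4)


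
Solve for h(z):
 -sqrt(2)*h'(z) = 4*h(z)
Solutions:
 h(z) = C1*exp(-2*sqrt(2)*z)


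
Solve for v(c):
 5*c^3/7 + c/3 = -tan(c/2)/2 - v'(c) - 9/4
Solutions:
 v(c) = C1 - 5*c^4/28 - c^2/6 - 9*c/4 + log(cos(c/2))


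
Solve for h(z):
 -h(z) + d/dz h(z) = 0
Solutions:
 h(z) = C1*exp(z)


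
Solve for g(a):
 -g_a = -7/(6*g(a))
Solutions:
 g(a) = -sqrt(C1 + 21*a)/3
 g(a) = sqrt(C1 + 21*a)/3


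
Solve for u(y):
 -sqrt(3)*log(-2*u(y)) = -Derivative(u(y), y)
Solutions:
 -sqrt(3)*Integral(1/(log(-_y) + log(2)), (_y, u(y)))/3 = C1 - y


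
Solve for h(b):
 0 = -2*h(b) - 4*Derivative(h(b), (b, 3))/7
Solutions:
 h(b) = C3*exp(-2^(2/3)*7^(1/3)*b/2) + (C1*sin(2^(2/3)*sqrt(3)*7^(1/3)*b/4) + C2*cos(2^(2/3)*sqrt(3)*7^(1/3)*b/4))*exp(2^(2/3)*7^(1/3)*b/4)


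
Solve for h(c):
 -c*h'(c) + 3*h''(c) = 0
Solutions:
 h(c) = C1 + C2*erfi(sqrt(6)*c/6)


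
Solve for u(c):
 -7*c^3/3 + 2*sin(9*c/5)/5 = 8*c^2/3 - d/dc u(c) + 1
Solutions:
 u(c) = C1 + 7*c^4/12 + 8*c^3/9 + c + 2*cos(9*c/5)/9


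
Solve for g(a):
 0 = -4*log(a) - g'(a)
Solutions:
 g(a) = C1 - 4*a*log(a) + 4*a


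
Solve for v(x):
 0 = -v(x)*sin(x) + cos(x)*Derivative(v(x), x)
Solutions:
 v(x) = C1/cos(x)


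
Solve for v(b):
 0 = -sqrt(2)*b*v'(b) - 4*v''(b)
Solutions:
 v(b) = C1 + C2*erf(2^(3/4)*b/4)


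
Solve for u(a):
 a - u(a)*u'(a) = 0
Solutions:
 u(a) = -sqrt(C1 + a^2)
 u(a) = sqrt(C1 + a^2)


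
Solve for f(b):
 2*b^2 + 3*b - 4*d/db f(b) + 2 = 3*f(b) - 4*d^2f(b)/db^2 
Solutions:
 f(b) = C1*exp(-b/2) + C2*exp(3*b/2) + 2*b^2/3 - 7*b/9 + 94/27


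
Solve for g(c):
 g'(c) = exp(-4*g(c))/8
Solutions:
 g(c) = log(-I*(C1 + c/2)^(1/4))
 g(c) = log(I*(C1 + c/2)^(1/4))
 g(c) = log(-(C1 + c/2)^(1/4))
 g(c) = log(C1 + c/2)/4


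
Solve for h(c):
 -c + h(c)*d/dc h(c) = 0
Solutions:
 h(c) = -sqrt(C1 + c^2)
 h(c) = sqrt(C1 + c^2)


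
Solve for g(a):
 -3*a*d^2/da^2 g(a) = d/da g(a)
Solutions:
 g(a) = C1 + C2*a^(2/3)


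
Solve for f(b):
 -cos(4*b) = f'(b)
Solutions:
 f(b) = C1 - sin(4*b)/4


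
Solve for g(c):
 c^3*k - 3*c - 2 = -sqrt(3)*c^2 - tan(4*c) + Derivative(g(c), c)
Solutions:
 g(c) = C1 + c^4*k/4 + sqrt(3)*c^3/3 - 3*c^2/2 - 2*c - log(cos(4*c))/4


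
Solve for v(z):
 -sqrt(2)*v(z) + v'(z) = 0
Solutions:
 v(z) = C1*exp(sqrt(2)*z)


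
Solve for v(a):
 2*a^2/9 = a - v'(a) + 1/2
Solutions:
 v(a) = C1 - 2*a^3/27 + a^2/2 + a/2


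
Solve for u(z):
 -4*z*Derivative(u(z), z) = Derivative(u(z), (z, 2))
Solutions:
 u(z) = C1 + C2*erf(sqrt(2)*z)


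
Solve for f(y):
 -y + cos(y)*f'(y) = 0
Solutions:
 f(y) = C1 + Integral(y/cos(y), y)


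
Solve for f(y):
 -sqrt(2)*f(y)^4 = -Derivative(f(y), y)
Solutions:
 f(y) = (-1/(C1 + 3*sqrt(2)*y))^(1/3)
 f(y) = (-1/(C1 + sqrt(2)*y))^(1/3)*(-3^(2/3) - 3*3^(1/6)*I)/6
 f(y) = (-1/(C1 + sqrt(2)*y))^(1/3)*(-3^(2/3) + 3*3^(1/6)*I)/6


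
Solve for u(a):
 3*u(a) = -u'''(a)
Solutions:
 u(a) = C3*exp(-3^(1/3)*a) + (C1*sin(3^(5/6)*a/2) + C2*cos(3^(5/6)*a/2))*exp(3^(1/3)*a/2)


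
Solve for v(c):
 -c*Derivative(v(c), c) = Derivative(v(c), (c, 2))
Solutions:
 v(c) = C1 + C2*erf(sqrt(2)*c/2)


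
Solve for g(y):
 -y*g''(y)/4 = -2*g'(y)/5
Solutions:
 g(y) = C1 + C2*y^(13/5)


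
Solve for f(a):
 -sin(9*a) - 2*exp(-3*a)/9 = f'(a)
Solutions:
 f(a) = C1 + cos(9*a)/9 + 2*exp(-3*a)/27


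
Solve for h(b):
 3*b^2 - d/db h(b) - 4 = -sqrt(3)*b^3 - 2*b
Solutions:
 h(b) = C1 + sqrt(3)*b^4/4 + b^3 + b^2 - 4*b


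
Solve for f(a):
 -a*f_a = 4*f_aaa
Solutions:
 f(a) = C1 + Integral(C2*airyai(-2^(1/3)*a/2) + C3*airybi(-2^(1/3)*a/2), a)


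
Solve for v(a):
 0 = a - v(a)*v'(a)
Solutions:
 v(a) = -sqrt(C1 + a^2)
 v(a) = sqrt(C1 + a^2)


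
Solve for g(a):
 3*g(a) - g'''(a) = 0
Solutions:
 g(a) = C3*exp(3^(1/3)*a) + (C1*sin(3^(5/6)*a/2) + C2*cos(3^(5/6)*a/2))*exp(-3^(1/3)*a/2)


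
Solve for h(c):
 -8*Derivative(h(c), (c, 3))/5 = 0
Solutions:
 h(c) = C1 + C2*c + C3*c^2


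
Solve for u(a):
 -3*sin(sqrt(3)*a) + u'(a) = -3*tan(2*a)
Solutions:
 u(a) = C1 + 3*log(cos(2*a))/2 - sqrt(3)*cos(sqrt(3)*a)


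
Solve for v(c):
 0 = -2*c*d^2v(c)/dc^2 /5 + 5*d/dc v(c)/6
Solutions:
 v(c) = C1 + C2*c^(37/12)


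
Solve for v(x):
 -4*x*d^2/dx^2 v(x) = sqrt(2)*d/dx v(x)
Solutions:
 v(x) = C1 + C2*x^(1 - sqrt(2)/4)


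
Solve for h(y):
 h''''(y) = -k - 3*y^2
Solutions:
 h(y) = C1 + C2*y + C3*y^2 + C4*y^3 - k*y^4/24 - y^6/120


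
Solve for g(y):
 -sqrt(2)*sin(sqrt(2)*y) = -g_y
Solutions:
 g(y) = C1 - cos(sqrt(2)*y)


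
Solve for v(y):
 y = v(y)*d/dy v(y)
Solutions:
 v(y) = -sqrt(C1 + y^2)
 v(y) = sqrt(C1 + y^2)


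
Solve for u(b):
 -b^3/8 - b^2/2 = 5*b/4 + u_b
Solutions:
 u(b) = C1 - b^4/32 - b^3/6 - 5*b^2/8


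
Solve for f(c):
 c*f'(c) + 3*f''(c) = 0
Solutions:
 f(c) = C1 + C2*erf(sqrt(6)*c/6)


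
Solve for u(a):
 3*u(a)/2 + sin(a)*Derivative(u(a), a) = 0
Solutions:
 u(a) = C1*(cos(a) + 1)^(3/4)/(cos(a) - 1)^(3/4)


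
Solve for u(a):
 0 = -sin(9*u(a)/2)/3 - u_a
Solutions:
 u(a) = -2*acos((-C1 - exp(3*a))/(C1 - exp(3*a)))/9 + 4*pi/9
 u(a) = 2*acos((-C1 - exp(3*a))/(C1 - exp(3*a)))/9


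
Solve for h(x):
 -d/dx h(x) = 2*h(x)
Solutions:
 h(x) = C1*exp(-2*x)


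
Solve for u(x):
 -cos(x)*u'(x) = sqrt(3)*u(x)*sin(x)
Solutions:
 u(x) = C1*cos(x)^(sqrt(3))


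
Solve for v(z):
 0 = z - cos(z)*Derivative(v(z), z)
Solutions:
 v(z) = C1 + Integral(z/cos(z), z)


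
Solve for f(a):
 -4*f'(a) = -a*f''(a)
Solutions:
 f(a) = C1 + C2*a^5


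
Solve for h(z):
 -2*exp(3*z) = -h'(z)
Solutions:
 h(z) = C1 + 2*exp(3*z)/3


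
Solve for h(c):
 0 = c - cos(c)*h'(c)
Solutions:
 h(c) = C1 + Integral(c/cos(c), c)


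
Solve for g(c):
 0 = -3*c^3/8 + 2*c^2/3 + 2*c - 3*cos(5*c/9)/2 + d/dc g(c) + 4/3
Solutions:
 g(c) = C1 + 3*c^4/32 - 2*c^3/9 - c^2 - 4*c/3 + 27*sin(5*c/9)/10


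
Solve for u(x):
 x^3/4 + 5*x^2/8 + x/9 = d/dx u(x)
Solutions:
 u(x) = C1 + x^4/16 + 5*x^3/24 + x^2/18


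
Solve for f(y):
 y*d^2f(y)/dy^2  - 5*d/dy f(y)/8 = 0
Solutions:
 f(y) = C1 + C2*y^(13/8)


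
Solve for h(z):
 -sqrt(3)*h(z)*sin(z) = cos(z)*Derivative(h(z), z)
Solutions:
 h(z) = C1*cos(z)^(sqrt(3))


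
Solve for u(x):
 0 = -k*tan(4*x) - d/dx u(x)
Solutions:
 u(x) = C1 + k*log(cos(4*x))/4


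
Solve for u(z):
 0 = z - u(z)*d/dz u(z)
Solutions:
 u(z) = -sqrt(C1 + z^2)
 u(z) = sqrt(C1 + z^2)


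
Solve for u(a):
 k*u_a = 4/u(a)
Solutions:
 u(a) = -sqrt(C1 + 8*a/k)
 u(a) = sqrt(C1 + 8*a/k)


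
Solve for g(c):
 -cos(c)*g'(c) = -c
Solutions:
 g(c) = C1 + Integral(c/cos(c), c)


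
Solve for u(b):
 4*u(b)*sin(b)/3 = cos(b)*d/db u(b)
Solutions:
 u(b) = C1/cos(b)^(4/3)


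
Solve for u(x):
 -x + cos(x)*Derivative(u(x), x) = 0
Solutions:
 u(x) = C1 + Integral(x/cos(x), x)


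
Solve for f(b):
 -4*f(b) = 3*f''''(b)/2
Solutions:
 f(b) = (C1*sin(2^(1/4)*3^(3/4)*b/3) + C2*cos(2^(1/4)*3^(3/4)*b/3))*exp(-2^(1/4)*3^(3/4)*b/3) + (C3*sin(2^(1/4)*3^(3/4)*b/3) + C4*cos(2^(1/4)*3^(3/4)*b/3))*exp(2^(1/4)*3^(3/4)*b/3)


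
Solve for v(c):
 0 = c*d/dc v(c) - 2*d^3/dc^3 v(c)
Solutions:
 v(c) = C1 + Integral(C2*airyai(2^(2/3)*c/2) + C3*airybi(2^(2/3)*c/2), c)


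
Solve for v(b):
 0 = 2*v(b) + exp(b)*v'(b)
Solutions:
 v(b) = C1*exp(2*exp(-b))


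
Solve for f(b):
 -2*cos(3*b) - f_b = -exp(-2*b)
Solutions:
 f(b) = C1 - 2*sin(3*b)/3 - exp(-2*b)/2


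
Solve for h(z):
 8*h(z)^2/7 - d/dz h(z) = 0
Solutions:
 h(z) = -7/(C1 + 8*z)


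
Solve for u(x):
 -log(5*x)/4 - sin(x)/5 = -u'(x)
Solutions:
 u(x) = C1 + x*log(x)/4 - x/4 + x*log(5)/4 - cos(x)/5


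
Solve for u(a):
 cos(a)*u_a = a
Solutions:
 u(a) = C1 + Integral(a/cos(a), a)


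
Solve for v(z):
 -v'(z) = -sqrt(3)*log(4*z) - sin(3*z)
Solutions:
 v(z) = C1 + sqrt(3)*z*(log(z) - 1) + 2*sqrt(3)*z*log(2) - cos(3*z)/3


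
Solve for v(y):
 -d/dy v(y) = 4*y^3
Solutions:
 v(y) = C1 - y^4


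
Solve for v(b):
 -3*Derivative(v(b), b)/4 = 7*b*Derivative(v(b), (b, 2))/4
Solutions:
 v(b) = C1 + C2*b^(4/7)


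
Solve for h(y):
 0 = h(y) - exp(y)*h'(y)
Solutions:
 h(y) = C1*exp(-exp(-y))


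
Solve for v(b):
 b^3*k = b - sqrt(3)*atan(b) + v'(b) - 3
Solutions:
 v(b) = C1 + b^4*k/4 - b^2/2 + 3*b + sqrt(3)*(b*atan(b) - log(b^2 + 1)/2)


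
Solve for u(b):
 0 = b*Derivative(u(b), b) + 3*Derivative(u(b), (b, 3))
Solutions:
 u(b) = C1 + Integral(C2*airyai(-3^(2/3)*b/3) + C3*airybi(-3^(2/3)*b/3), b)


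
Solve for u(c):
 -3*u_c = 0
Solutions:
 u(c) = C1


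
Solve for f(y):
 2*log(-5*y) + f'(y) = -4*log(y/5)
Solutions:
 f(y) = C1 - 6*y*log(y) + 2*y*(log(5) + 3 - I*pi)


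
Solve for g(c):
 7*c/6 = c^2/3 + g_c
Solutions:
 g(c) = C1 - c^3/9 + 7*c^2/12


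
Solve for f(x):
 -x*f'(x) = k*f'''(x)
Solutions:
 f(x) = C1 + Integral(C2*airyai(x*(-1/k)^(1/3)) + C3*airybi(x*(-1/k)^(1/3)), x)


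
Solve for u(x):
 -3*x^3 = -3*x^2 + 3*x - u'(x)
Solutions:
 u(x) = C1 + 3*x^4/4 - x^3 + 3*x^2/2


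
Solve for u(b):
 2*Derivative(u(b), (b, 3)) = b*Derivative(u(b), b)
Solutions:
 u(b) = C1 + Integral(C2*airyai(2^(2/3)*b/2) + C3*airybi(2^(2/3)*b/2), b)


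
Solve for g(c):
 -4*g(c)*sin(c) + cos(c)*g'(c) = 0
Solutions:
 g(c) = C1/cos(c)^4


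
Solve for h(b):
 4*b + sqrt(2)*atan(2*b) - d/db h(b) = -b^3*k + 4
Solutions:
 h(b) = C1 + b^4*k/4 + 2*b^2 - 4*b + sqrt(2)*(b*atan(2*b) - log(4*b^2 + 1)/4)


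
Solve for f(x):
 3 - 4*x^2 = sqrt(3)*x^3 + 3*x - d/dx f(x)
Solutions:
 f(x) = C1 + sqrt(3)*x^4/4 + 4*x^3/3 + 3*x^2/2 - 3*x


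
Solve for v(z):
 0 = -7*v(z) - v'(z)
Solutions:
 v(z) = C1*exp(-7*z)


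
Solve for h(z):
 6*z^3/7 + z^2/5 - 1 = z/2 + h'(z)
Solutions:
 h(z) = C1 + 3*z^4/14 + z^3/15 - z^2/4 - z


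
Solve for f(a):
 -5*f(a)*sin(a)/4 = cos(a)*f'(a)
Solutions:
 f(a) = C1*cos(a)^(5/4)


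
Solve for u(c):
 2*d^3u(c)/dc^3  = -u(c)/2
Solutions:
 u(c) = C3*exp(-2^(1/3)*c/2) + (C1*sin(2^(1/3)*sqrt(3)*c/4) + C2*cos(2^(1/3)*sqrt(3)*c/4))*exp(2^(1/3)*c/4)


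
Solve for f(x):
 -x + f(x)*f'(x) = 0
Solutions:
 f(x) = -sqrt(C1 + x^2)
 f(x) = sqrt(C1 + x^2)


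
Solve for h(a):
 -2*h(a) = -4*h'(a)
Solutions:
 h(a) = C1*exp(a/2)


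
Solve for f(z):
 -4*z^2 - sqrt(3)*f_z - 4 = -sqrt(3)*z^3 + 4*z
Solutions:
 f(z) = C1 + z^4/4 - 4*sqrt(3)*z^3/9 - 2*sqrt(3)*z^2/3 - 4*sqrt(3)*z/3


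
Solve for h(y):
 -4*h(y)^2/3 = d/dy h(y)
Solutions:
 h(y) = 3/(C1 + 4*y)


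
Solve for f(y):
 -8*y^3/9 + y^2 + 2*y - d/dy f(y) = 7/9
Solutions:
 f(y) = C1 - 2*y^4/9 + y^3/3 + y^2 - 7*y/9


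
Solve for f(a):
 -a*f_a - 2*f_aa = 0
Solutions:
 f(a) = C1 + C2*erf(a/2)


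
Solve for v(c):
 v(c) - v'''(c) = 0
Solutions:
 v(c) = C3*exp(c) + (C1*sin(sqrt(3)*c/2) + C2*cos(sqrt(3)*c/2))*exp(-c/2)


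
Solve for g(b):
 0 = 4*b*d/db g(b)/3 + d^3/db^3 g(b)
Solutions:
 g(b) = C1 + Integral(C2*airyai(-6^(2/3)*b/3) + C3*airybi(-6^(2/3)*b/3), b)


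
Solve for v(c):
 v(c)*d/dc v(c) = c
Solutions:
 v(c) = -sqrt(C1 + c^2)
 v(c) = sqrt(C1 + c^2)
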